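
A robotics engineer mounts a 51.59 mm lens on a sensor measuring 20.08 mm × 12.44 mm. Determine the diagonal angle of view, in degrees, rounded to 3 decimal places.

25.789°

Sensor diagonal = √(20.08² + 12.44²) = √557.9600 ≈ 23.6212 mm.
Angle of view α = 2·arctan(d/2f) with d = 23.6212 mm and f = 51.59 mm.
d/2f = 0.22893; arctan(0.22893) ≈ 12.8946°, so α ≈ 25.7892°.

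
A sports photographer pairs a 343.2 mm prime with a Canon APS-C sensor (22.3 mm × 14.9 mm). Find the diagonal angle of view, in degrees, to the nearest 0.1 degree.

4.5°

Sensor diagonal = √(22.3² + 14.9²) = √719.3000 ≈ 26.8198 mm.
Angle of view α = 2·arctan(d/2f) with d = 26.8198 mm and f = 343.2 mm.
d/2f = 0.03907; arctan(0.03907) ≈ 2.2376°, so α ≈ 4.4752°.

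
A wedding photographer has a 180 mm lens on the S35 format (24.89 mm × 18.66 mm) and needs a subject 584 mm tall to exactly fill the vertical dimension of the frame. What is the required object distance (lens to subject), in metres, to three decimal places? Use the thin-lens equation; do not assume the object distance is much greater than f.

Magnification m = h/W = dᵢ/dₒ; combined with 1/f = 1/dₒ + 1/dᵢ this gives dₒ = f·(1 + W/h).
dₒ = 180 mm × (1 + 584/18.66) = 180 × 32.2969 ≈ 5813.441 mm = 5.81344 m.

5.813 m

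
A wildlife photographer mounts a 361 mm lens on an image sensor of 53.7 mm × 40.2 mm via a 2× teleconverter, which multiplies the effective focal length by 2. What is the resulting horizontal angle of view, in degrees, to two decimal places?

4.26°

Effective focal length f = 361 × 2 = 722 mm.
α = 2·arctan(53.7 / (2 × 722)) = 2·arctan(0.03719) ≈ 4.2595°.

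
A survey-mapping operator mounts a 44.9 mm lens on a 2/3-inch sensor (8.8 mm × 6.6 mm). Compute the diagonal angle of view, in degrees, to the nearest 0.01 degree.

Sensor diagonal = √(8.8² + 6.6²) = √121.0000 ≈ 11.0000 mm.
Angle of view α = 2·arctan(d/2f) with d = 11.0000 mm and f = 44.9 mm.
d/2f = 0.12249; arctan(0.12249) ≈ 6.9836°, so α ≈ 13.9672°.

13.97°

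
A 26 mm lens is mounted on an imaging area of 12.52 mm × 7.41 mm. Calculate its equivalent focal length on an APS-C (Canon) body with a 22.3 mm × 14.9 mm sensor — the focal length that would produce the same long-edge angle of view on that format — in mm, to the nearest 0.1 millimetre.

Equal angle of view means equal width/f ratio, so f₂ = f₁ · (width₂/width₁) = 26 × 22.3/12.52.
f₂ = 26 × 1.78115 ≈ 46.310 mm.

46.3 mm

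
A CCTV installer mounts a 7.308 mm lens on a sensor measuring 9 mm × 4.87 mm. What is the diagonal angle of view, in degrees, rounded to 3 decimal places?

Sensor diagonal = √(9² + 4.87²) = √104.7169 ≈ 10.2331 mm.
Angle of view α = 2·arctan(d/2f) with d = 10.2331 mm and f = 7.308 mm.
d/2f = 0.70013; arctan(0.70013) ≈ 34.9971°, so α ≈ 69.9942°.

69.994°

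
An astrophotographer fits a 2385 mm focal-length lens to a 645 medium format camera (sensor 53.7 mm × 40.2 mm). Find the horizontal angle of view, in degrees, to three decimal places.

1.290°

Angle of view α = 2·arctan(w/2f) with w = 53.7 mm and f = 2385 mm.
w/2f = 0.01126; arctan(0.01126) ≈ 0.6450°, so α ≈ 1.2900°.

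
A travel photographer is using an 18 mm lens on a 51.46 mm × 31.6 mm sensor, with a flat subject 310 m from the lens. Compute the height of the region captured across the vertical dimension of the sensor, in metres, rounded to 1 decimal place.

544.2 m

dₒ: 310 m = 310000 mm.
Similar triangles through the lens centre give W/dₒ = h/dᵢ; with 1/f = 1/dₒ + 1/dᵢ this gives W = h·(dₒ − f)/f.
W = 31.6 mm × (310000 − 18) / 18 = 31.6 × 17221.2222 ≈ 544190.622 mm = 544.191 m.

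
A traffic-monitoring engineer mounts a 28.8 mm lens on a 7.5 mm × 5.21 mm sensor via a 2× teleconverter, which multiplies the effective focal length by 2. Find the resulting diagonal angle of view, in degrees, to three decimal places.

Effective focal length f = 28.8 × 2 = 57.6 mm.
Sensor diagonal = √(7.5² + 5.21²) = √83.3941 ≈ 9.1320 mm.
α = 2·arctan(9.132 / (2 × 57.6)) = 2·arctan(0.07927) ≈ 9.0648°.

9.065°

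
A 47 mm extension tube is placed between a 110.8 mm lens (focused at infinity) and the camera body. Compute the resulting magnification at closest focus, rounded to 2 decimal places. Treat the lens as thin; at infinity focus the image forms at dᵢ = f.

The tube moves the image plane from f to f + e, so dᵢ = 110.8 + 47 = 157.8 mm. Focus is achieved when 1/f = 1/dₒ + 1/dᵢ, giving dₒ = 1/(1/f − 1/(f+e)).
Magnification m = dᵢ/dₒ = (f+e)·(1/f − 1/(f+e)) = e/f = 47/110.8 ≈ 0.4242.

0.42×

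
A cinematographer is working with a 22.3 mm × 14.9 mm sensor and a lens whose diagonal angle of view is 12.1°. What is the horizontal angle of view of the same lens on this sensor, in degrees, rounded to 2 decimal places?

Sensor diagonal = √(22.3² + 14.9²) = √719.3000 ≈ 26.8198 mm.
From the diagonal AOV: f = 26.8198 / (2·tan(6.05°)) = 26.8198 / 0.21197 ≈ 126.5243 mm.
Horizontal AOV = 2·arctan(22.3 / (2 × 126.5243)) = 2·arctan(0.08813) ≈ 10.0724°.

10.07°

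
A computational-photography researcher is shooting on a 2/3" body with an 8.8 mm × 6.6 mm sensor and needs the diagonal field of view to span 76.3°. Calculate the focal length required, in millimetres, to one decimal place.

7.0 mm

Sensor diagonal = √(8.8² + 6.6²) = √121.0000 ≈ 11.0000 mm.
From α = 2·arctan(d/2f) we get f = d / (2·tan(α/2)).
With d = 11.0000 mm and α/2 = 38.15°, tan(α/2) ≈ 0.78551, so f ≈ 11.0000 / 1.57102 ≈ 7.0018 mm.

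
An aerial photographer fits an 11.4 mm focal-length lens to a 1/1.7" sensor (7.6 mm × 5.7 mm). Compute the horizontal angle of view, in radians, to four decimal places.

Angle of view α = 2·arctan(w/2f) with w = 7.6 mm and f = 11.4 mm.
w/2f = 0.33333; arctan(0.33333) ≈ 0.3218 rad, so α ≈ 0.6435 rad.

0.6435 rad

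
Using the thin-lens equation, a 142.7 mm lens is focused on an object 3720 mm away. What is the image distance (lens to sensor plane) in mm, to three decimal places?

1/dᵢ = 1/f − 1/dₒ = 1/142.7 − 1/3720 = 0.0067389 mm⁻¹.
dᵢ = 1/0.0067389 ≈ 148.3924 mm.

148.392 mm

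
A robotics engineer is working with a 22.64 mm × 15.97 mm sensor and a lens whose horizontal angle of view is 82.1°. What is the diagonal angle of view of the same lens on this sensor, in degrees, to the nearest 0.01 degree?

93.64°

From the horizontal AOV: f = 22.64 / (2·tan(41.05°)) = 22.64 / 1.74164 ≈ 12.9992 mm.
Sensor diagonal = √(22.64² + 15.97²) = √767.6105 ≈ 27.7058 mm.
Diagonal AOV = 2·arctan(27.7058 / (2 × 12.9992)) = 2·arctan(1.06567) ≈ 93.6417°.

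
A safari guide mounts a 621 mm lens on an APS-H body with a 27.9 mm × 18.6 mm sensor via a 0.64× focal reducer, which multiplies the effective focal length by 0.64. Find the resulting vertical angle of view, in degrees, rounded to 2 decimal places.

2.68°

Effective focal length f = 621 × 0.64 = 397.44 mm.
α = 2·arctan(18.6 / (2 × 397.44)) = 2·arctan(0.02340) ≈ 2.6809°.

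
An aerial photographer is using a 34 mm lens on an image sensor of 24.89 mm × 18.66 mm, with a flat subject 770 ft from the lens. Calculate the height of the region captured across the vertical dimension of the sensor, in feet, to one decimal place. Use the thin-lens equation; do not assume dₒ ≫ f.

dₒ: 770 ft × 304.8 mm/ft = 234695.99 mm.
Similar triangles through the lens centre give W/dₒ = h/dᵢ; with 1/f = 1/dₒ + 1/dᵢ this gives W = h·(dₒ − f)/f.
W = 18.66 mm × (234696 − 34) / 34 = 18.66 × 6901.8233 ≈ 128788.023 mm = 128788.023/304.8 ft = 422.533 ft.

422.5 ft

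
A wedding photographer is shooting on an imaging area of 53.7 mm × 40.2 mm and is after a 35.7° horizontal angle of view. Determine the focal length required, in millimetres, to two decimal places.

From α = 2·arctan(w/2f) we get f = w / (2·tan(α/2)).
With w = 53.7 mm and α/2 = 17.85°, tan(α/2) ≈ 0.32203, so f ≈ 53.7 / 0.64406 ≈ 83.3779 mm.

83.38 mm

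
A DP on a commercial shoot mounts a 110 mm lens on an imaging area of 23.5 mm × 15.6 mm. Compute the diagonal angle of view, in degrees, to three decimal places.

14.612°

Sensor diagonal = √(23.5² + 15.6²) = √795.6100 ≈ 28.2066 mm.
Angle of view α = 2·arctan(d/2f) with d = 28.2066 mm and f = 110 mm.
d/2f = 0.12821; arctan(0.12821) ≈ 7.3061°, so α ≈ 14.6123°.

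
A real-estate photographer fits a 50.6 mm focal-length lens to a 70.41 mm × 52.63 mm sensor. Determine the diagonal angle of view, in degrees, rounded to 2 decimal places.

81.96°

Sensor diagonal = √(70.41² + 52.63²) = √7727.4850 ≈ 87.9061 mm.
Angle of view α = 2·arctan(d/2f) with d = 87.9061 mm and f = 50.6 mm.
d/2f = 0.86864; arctan(0.86864) ≈ 40.9788°, so α ≈ 81.9576°.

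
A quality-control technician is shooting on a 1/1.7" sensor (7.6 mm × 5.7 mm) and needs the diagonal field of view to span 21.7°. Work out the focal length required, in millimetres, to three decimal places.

Sensor diagonal = √(7.6² + 5.7²) = √90.2500 ≈ 9.5000 mm.
From α = 2·arctan(d/2f) we get f = d / (2·tan(α/2)).
With d = 9.5000 mm and α/2 = 10.85°, tan(α/2) ≈ 0.19166, so f ≈ 9.5000 / 0.38333 ≈ 24.7829 mm.

24.783 mm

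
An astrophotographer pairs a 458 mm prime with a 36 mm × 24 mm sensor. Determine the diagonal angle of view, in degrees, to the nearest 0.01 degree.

5.41°

Sensor diagonal = √(36² + 24²) = √1872.0000 ≈ 43.2666 mm.
Angle of view α = 2·arctan(d/2f) with d = 43.2666 mm and f = 458 mm.
d/2f = 0.04723; arctan(0.04723) ≈ 2.7043°, so α ≈ 5.4086°.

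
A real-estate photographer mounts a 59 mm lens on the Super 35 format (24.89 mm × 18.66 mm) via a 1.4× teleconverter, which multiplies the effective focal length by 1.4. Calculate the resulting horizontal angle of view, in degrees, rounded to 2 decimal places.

17.14°

Effective focal length f = 59 × 1.4 = 82.6 mm.
α = 2·arctan(24.89 / (2 × 82.6)) = 2·arctan(0.15067) ≈ 17.1361°.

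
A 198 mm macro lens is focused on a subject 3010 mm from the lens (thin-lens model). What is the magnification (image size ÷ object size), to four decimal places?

0.0704×

Thin lens: 1/f = 1/dₒ + 1/dᵢ → 1/dᵢ = 1/198 − 1/3010 = 0.0047183 mm⁻¹, so dᵢ ≈ 211.9417 mm.
Magnification m = dᵢ/dₒ = 211.9417/3010 ≈ 0.07041.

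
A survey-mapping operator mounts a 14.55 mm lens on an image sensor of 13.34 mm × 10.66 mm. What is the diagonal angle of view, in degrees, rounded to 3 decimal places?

Sensor diagonal = √(13.34² + 10.66²) = √291.5912 ≈ 17.0760 mm.
Angle of view α = 2·arctan(d/2f) with d = 17.0760 mm and f = 14.55 mm.
d/2f = 0.58681; arctan(0.58681) ≈ 30.4046°, so α ≈ 60.8093°.

60.809°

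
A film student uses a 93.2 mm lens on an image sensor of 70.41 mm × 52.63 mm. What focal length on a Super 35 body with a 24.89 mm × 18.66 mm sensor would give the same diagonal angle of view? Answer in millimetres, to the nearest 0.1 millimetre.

33.0 mm

Sensor diagonal = √(70.41² + 52.63²) = √7727.4850 ≈ 87.9061 mm.
Sensor diagonal = √(24.89² + 18.66²) = √967.7077 ≈ 31.1080 mm.
Equal angle of view means equal diagonal/f ratio, so f₂ = f₁ · (diagonal₂/diagonal₁) = 93.2 × 31.1080/87.9061.
f₂ = 93.2 × 0.35388 ≈ 32.981 mm.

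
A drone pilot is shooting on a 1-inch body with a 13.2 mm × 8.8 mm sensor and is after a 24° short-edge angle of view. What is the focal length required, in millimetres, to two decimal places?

From α = 2·arctan(h/2f) we get f = h / (2·tan(α/2)).
With h = 8.8 mm and α/2 = 12°, tan(α/2) ≈ 0.21256, so f ≈ 8.8 / 0.42511 ≈ 20.7004 mm.

20.70 mm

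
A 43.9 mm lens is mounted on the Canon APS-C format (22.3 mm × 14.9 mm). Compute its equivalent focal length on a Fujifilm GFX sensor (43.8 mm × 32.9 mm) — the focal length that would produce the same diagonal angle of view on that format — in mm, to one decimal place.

Sensor diagonal = √(22.3² + 14.9²) = √719.3000 ≈ 26.8198 mm.
Sensor diagonal = √(43.8² + 32.9²) = √3000.8500 ≈ 54.7800 mm.
Equal angle of view means equal diagonal/f ratio, so f₂ = f₁ · (diagonal₂/diagonal₁) = 43.9 × 54.7800/26.8198.
f₂ = 43.9 × 2.04252 ≈ 89.667 mm.

89.7 mm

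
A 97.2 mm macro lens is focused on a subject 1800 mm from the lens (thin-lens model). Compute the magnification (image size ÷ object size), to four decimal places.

Thin lens: 1/f = 1/dₒ + 1/dᵢ → 1/dᵢ = 1/97.2 − 1/1800 = 0.0097325 mm⁻¹, so dᵢ ≈ 102.7484 mm.
Magnification m = dᵢ/dₒ = 102.7484/1800 ≈ 0.05708.

0.0571×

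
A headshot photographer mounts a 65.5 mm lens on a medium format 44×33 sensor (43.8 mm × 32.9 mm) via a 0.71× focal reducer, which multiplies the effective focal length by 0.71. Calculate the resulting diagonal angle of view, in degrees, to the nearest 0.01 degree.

Effective focal length f = 65.5 × 0.71 = 46.505 mm.
Sensor diagonal = √(43.8² + 32.9²) = √3000.8500 ≈ 54.7800 mm.
α = 2·arctan(54.780 / (2 × 46.505)) = 2·arctan(0.58897) ≈ 60.9935°.

60.99°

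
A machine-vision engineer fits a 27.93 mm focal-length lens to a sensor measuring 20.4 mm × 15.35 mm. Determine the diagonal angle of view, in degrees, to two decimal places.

Sensor diagonal = √(20.4² + 15.35²) = √651.7825 ≈ 25.5300 mm.
Angle of view α = 2·arctan(d/2f) with d = 25.5300 mm and f = 27.93 mm.
d/2f = 0.45704; arctan(0.45704) ≈ 24.5621°, so α ≈ 49.1242°.

49.12°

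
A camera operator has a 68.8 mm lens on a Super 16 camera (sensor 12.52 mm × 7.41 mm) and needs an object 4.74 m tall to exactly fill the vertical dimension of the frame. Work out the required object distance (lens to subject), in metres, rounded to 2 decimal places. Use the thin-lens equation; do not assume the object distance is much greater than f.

W: 4.74 m = 4740 mm.
Magnification m = h/W = dᵢ/dₒ; combined with 1/f = 1/dₒ + 1/dᵢ this gives dₒ = f·(1 + W/h).
dₒ = 68.8 mm × (1 + 4740/7.41) = 68.8 × 640.6761 ≈ 44078.517 mm = 44.0785 m.

44.08 m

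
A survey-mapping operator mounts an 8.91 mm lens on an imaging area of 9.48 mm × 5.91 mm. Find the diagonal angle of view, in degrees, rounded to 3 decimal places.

64.167°

Sensor diagonal = √(9.48² + 5.91²) = √124.7985 ≈ 11.1713 mm.
Angle of view α = 2·arctan(d/2f) with d = 11.1713 mm and f = 8.91 mm.
d/2f = 0.62690; arctan(0.62690) ≈ 32.0835°, so α ≈ 64.1670°.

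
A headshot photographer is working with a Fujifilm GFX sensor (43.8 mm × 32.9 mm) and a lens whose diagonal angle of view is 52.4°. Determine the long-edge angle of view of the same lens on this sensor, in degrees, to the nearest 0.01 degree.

42.95°

Sensor diagonal = √(43.8² + 32.9²) = √3000.8500 ≈ 54.7800 mm.
From the diagonal AOV: f = 54.7800 / (2·tan(26.2°)) = 54.7800 / 0.98412 ≈ 55.6638 mm.
Long-edge AOV = 2·arctan(43.8 / (2 × 55.6638)) = 2·arctan(0.39343) ≈ 42.9526°.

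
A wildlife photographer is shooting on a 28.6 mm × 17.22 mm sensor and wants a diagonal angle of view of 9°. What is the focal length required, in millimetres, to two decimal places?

Sensor diagonal = √(28.6² + 17.22²) = √1114.4884 ≈ 33.3840 mm.
From α = 2·arctan(d/2f) we get f = d / (2·tan(α/2)).
With d = 33.3840 mm and α/2 = 4.5°, tan(α/2) ≈ 0.07870, so f ≈ 33.3840 / 0.15740 ≈ 212.0917 mm.

212.09 mm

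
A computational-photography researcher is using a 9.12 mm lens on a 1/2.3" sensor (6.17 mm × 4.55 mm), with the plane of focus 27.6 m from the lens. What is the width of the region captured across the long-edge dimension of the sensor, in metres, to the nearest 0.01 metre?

18.67 m

dₒ: 27.6 m = 27600 mm.
Similar triangles through the lens centre give W/dₒ = w/dᵢ; with 1/f = 1/dₒ + 1/dᵢ this gives W = w·(dₒ − f)/f.
W = 6.17 mm × (27600 − 9.12) / 9.12 = 6.17 × 3025.3158 ≈ 18666.198 mm = 18.6662 m.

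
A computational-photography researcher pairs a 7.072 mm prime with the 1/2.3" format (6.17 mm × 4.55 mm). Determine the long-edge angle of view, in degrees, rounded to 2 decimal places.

Angle of view α = 2·arctan(w/2f) with w = 6.17 mm and f = 7.072 mm.
w/2f = 0.43623; arctan(0.43623) ≈ 23.5681°, so α ≈ 47.1363°.

47.14°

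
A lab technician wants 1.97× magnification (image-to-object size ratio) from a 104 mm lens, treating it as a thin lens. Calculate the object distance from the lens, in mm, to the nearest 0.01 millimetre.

156.79 mm

With m = dᵢ/dₒ and 1/f = 1/dₒ + 1/dᵢ, substituting dᵢ = m·dₒ gives 1/f = (1 + 1/m)/dₒ, hence dₒ = f·(1 + 1/m).
dₒ = 104 × (1 + 1/1.97) = 104 × 1.50761 ≈ 156.792 mm.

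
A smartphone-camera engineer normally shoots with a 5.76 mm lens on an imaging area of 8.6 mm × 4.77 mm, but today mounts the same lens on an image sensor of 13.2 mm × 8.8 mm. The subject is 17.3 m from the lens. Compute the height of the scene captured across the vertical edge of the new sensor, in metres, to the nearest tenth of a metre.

The focal length stays 5.76 mm; the relevant sensor dimension is now h = 8.8 mm. Object distance dₒ = 17.3 m = 17300 mm.
Thin-lens field height W = h·(dₒ − f)/f = 8.8 × (17300 − 5.76)/5.76 ≈ 26421.756 mm = 26.4218 m.

26.4 m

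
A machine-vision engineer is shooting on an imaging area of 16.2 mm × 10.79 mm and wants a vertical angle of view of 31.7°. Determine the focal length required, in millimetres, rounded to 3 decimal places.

19.002 mm

From α = 2·arctan(h/2f) we get f = h / (2·tan(α/2)).
With h = 10.79 mm and α/2 = 15.85°, tan(α/2) ≈ 0.28391, so f ≈ 10.79 / 0.56783 ≈ 19.0022 mm.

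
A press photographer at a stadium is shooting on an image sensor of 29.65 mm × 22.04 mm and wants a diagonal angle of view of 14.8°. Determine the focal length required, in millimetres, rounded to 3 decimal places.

142.228 mm

Sensor diagonal = √(29.65² + 22.04²) = √1364.8841 ≈ 36.9443 mm.
From α = 2·arctan(d/2f) we get f = d / (2·tan(α/2)).
With d = 36.9443 mm and α/2 = 7.4°, tan(α/2) ≈ 0.12988, so f ≈ 36.9443 / 0.25975 ≈ 142.2278 mm.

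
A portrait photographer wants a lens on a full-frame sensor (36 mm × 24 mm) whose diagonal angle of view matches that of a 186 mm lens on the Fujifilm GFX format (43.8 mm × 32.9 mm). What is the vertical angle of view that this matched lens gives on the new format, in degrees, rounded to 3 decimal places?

9.340°

Sensor diagonal = √(43.8² + 32.9²) = √3000.8500 ≈ 54.7800 mm.
Sensor diagonal = √(36² + 24²) = √1872.0000 ≈ 43.2666 mm.
Equal diagonal AOV ⇒ f₂ = f₁ · 43.2666/54.7800 = 186 × 0.78982 ≈ 146.9074 mm.
Vertical AOV on the new format = 2·arctan(24 / (2 × 146.9074)) = 2·arctan(0.08168) ≈ 9.3396°.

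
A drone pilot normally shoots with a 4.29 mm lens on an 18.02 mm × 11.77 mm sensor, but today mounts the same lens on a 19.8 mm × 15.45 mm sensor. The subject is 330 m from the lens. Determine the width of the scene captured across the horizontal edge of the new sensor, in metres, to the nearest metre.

1523 m

The focal length stays 4.29 mm; the relevant sensor dimension is now w = 19.8 mm. Object distance dₒ = 330 m = 330000 mm.
Thin-lens field width W = w·(dₒ − f)/f = 19.8 × (330000 − 4.29)/4.29 ≈ 1523057.123 mm = 1523.06 m.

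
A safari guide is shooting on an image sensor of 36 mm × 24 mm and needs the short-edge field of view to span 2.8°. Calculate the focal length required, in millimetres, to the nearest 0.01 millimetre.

491.01 mm

From α = 2·arctan(h/2f) we get f = h / (2·tan(α/2)).
With h = 24 mm and α/2 = 1.4°, tan(α/2) ≈ 0.02444, so f ≈ 24 / 0.04888 ≈ 491.0089 mm.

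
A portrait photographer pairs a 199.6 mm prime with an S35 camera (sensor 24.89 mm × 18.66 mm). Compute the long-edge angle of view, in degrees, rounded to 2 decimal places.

7.14°

Angle of view α = 2·arctan(w/2f) with w = 24.89 mm and f = 199.6 mm.
w/2f = 0.06235; arctan(0.06235) ≈ 3.5678°, so α ≈ 7.1355°.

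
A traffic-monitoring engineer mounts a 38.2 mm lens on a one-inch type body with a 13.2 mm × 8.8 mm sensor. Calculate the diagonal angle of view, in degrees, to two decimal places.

23.46°

Sensor diagonal = √(13.2² + 8.8²) = √251.6800 ≈ 15.8644 mm.
Angle of view α = 2·arctan(d/2f) with d = 15.8644 mm and f = 38.2 mm.
d/2f = 0.20765; arctan(0.20765) ≈ 11.7307°, so α ≈ 23.4615°.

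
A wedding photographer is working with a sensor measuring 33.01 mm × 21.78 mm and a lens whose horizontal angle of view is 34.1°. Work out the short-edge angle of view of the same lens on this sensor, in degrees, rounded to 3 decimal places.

From the horizontal AOV: f = 33.01 / (2·tan(17.05°)) = 33.01 / 0.61337 ≈ 53.8174 mm.
Short-edge AOV = 2·arctan(21.78 / (2 × 53.8174)) = 2·arctan(0.20235) ≈ 22.8788°.

22.879°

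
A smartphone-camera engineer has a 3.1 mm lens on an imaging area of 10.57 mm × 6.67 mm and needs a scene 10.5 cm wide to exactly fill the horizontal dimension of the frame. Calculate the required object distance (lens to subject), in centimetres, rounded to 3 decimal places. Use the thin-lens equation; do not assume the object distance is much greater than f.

W: 10.5 cm = 105 mm.
Magnification m = w/W = dᵢ/dₒ; combined with 1/f = 1/dₒ + 1/dᵢ this gives dₒ = f·(1 + W/w).
dₒ = 3.1 mm × (1 + 105/10.57) = 3.1 × 10.9338 ≈ 33.895 mm = 3.38947 cm.

3.389 cm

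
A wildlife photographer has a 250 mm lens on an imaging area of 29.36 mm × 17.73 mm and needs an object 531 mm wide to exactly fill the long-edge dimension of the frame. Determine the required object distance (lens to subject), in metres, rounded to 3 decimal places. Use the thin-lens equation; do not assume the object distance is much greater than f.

4.771 m

Magnification m = w/W = dᵢ/dₒ; combined with 1/f = 1/dₒ + 1/dᵢ this gives dₒ = f·(1 + W/w).
dₒ = 250 mm × (1 + 531/29.36) = 250 × 19.0858 ≈ 4771.458 mm = 4.77146 m.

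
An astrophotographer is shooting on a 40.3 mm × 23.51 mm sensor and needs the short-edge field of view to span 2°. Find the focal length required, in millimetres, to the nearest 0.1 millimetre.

From α = 2·arctan(h/2f) we get f = h / (2·tan(α/2)).
With h = 23.51 mm and α/2 = 1°, tan(α/2) ≈ 0.01746, so f ≈ 23.51 / 0.03491 ≈ 673.4435 mm.

673.4 mm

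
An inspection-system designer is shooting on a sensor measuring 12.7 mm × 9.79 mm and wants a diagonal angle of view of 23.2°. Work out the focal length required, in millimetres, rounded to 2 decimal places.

39.06 mm

Sensor diagonal = √(12.7² + 9.79²) = √257.1341 ≈ 16.0354 mm.
From α = 2·arctan(d/2f) we get f = d / (2·tan(α/2)).
With d = 16.0354 mm and α/2 = 11.6°, tan(α/2) ≈ 0.20527, so f ≈ 16.0354 / 0.41054 ≈ 39.0592 mm.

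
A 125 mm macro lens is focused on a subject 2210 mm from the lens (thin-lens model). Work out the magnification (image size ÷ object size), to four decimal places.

Thin lens: 1/f = 1/dₒ + 1/dᵢ → 1/dᵢ = 1/125 − 1/2210 = 0.0075475 mm⁻¹, so dᵢ ≈ 132.4940 mm.
Magnification m = dᵢ/dₒ = 132.4940/2210 ≈ 0.05995.

0.0600×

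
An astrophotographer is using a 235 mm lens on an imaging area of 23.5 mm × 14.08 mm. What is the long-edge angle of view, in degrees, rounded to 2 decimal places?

Angle of view α = 2·arctan(w/2f) with w = 23.5 mm and f = 235 mm.
w/2f = 0.05000; arctan(0.05000) ≈ 2.8624°, so α ≈ 5.7248°.

5.72°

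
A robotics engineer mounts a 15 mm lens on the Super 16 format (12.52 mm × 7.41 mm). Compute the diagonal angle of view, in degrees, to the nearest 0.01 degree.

Sensor diagonal = √(12.52² + 7.41²) = √211.6585 ≈ 14.5485 mm.
Angle of view α = 2·arctan(d/2f) with d = 14.5485 mm and f = 15 mm.
d/2f = 0.48495; arctan(0.48495) ≈ 25.8710°, so α ≈ 51.7421°.

51.74°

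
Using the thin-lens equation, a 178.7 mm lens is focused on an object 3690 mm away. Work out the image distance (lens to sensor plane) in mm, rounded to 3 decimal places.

1/dᵢ = 1/f − 1/dₒ = 1/178.7 − 1/3690 = 0.0053250 mm⁻¹.
dᵢ = 1/0.0053250 ≈ 187.7945 mm.

187.795 mm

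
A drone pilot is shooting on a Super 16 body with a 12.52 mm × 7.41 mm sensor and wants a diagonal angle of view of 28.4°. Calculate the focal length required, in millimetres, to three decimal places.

Sensor diagonal = √(12.52² + 7.41²) = √211.6585 ≈ 14.5485 mm.
From α = 2·arctan(d/2f) we get f = d / (2·tan(α/2)).
With d = 14.5485 mm and α/2 = 14.2°, tan(α/2) ≈ 0.25304, so f ≈ 14.5485 / 0.50608 ≈ 28.7475 mm.

28.748 mm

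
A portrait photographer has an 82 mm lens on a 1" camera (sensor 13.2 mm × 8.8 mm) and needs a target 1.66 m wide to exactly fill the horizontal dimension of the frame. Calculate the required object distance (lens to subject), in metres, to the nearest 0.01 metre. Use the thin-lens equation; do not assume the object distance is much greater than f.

10.39 m

W: 1.66 m = 1660 mm.
Magnification m = w/W = dᵢ/dₒ; combined with 1/f = 1/dₒ + 1/dᵢ this gives dₒ = f·(1 + W/w).
dₒ = 82 mm × (1 + 1660/13.2) = 82 × 126.7576 ≈ 10394.121 mm = 10.3941 m.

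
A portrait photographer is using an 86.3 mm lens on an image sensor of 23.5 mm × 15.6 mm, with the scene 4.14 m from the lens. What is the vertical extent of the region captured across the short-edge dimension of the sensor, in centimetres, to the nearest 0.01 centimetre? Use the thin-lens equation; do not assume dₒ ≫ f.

73.28 cm

dₒ: 4.14 m = 4140 mm.
Similar triangles through the lens centre give W/dₒ = h/dᵢ; with 1/f = 1/dₒ + 1/dᵢ this gives W = h·(dₒ − f)/f.
W = 15.6 mm × (4140 − 86.3) / 86.3 = 15.6 × 46.9722 ≈ 732.766 mm = 73.2766 cm.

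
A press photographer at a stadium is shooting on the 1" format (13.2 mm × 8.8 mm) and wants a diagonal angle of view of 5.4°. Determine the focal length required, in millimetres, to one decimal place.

168.2 mm

Sensor diagonal = √(13.2² + 8.8²) = √251.6800 ≈ 15.8644 mm.
From α = 2·arctan(d/2f) we get f = d / (2·tan(α/2)).
With d = 15.8644 mm and α/2 = 2.7°, tan(α/2) ≈ 0.04716, so f ≈ 15.8644 / 0.09432 ≈ 168.2022 mm.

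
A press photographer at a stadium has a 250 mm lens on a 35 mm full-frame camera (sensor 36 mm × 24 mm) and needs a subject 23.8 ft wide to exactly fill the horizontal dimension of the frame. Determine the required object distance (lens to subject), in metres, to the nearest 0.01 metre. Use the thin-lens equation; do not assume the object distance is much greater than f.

50.63 m

W: 23.8 ft × 304.8 mm/ft = 7254.24 mm.
Magnification m = w/W = dᵢ/dₒ; combined with 1/f = 1/dₒ + 1/dᵢ this gives dₒ = f·(1 + W/w).
dₒ = 250 mm × (1 + 7254.24/36) = 250 × 202.5067 ≈ 50626.665 mm = 50.6267 m.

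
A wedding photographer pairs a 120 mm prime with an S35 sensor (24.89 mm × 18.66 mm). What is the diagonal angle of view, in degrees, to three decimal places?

Sensor diagonal = √(24.89² + 18.66²) = √967.7077 ≈ 31.1080 mm.
Angle of view α = 2·arctan(d/2f) with d = 31.1080 mm and f = 120 mm.
d/2f = 0.12962; arctan(0.12962) ≈ 7.3853°, so α ≈ 14.7706°.

14.771°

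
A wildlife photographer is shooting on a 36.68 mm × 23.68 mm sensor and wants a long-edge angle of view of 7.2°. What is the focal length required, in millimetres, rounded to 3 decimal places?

291.506 mm

From α = 2·arctan(w/2f) we get f = w / (2·tan(α/2)).
With w = 36.68 mm and α/2 = 3.6°, tan(α/2) ≈ 0.06291, so f ≈ 36.68 / 0.12583 ≈ 291.5060 mm.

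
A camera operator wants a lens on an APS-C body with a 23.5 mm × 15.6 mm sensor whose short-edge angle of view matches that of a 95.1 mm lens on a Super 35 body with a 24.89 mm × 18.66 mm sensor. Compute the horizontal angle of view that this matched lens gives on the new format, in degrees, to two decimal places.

Equal short-edge AOV ⇒ f₂ = f₁ · 15.6/18.66 = 95.1 × 0.83601 ≈ 79.5048 mm.
Horizontal AOV on the new format = 2·arctan(23.5 / (2 × 79.5048)) = 2·arctan(0.14779) ≈ 16.8138°.

16.81°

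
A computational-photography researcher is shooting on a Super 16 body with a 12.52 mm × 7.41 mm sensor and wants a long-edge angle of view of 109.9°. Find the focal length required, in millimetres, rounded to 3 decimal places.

From α = 2·arctan(w/2f) we get f = w / (2·tan(α/2)).
With w = 12.52 mm and α/2 = 54.95°, tan(α/2) ≈ 1.42550, so f ≈ 12.52 / 2.85100 ≈ 4.3914 mm.

4.391 mm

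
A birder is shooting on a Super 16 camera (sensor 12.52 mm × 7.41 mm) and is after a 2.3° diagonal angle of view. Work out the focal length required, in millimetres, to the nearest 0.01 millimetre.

362.37 mm

Sensor diagonal = √(12.52² + 7.41²) = √211.6585 ≈ 14.5485 mm.
From α = 2·arctan(d/2f) we get f = d / (2·tan(α/2)).
With d = 14.5485 mm and α/2 = 1.15°, tan(α/2) ≈ 0.02007, so f ≈ 14.5485 / 0.04015 ≈ 362.3717 mm.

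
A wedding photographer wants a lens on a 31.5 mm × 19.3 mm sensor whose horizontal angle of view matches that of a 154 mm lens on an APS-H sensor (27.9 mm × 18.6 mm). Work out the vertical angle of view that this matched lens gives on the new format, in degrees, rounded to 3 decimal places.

6.353°

Equal horizontal AOV ⇒ f₂ = f₁ · 31.5/27.9 = 154 × 1.12903 ≈ 173.8710 mm.
Vertical AOV on the new format = 2·arctan(19.3 / (2 × 173.8710)) = 2·arctan(0.05550) ≈ 6.3534°.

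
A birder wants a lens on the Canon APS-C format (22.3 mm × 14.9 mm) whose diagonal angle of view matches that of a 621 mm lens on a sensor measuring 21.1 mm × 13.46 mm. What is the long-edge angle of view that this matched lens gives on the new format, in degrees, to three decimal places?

1.920°

Sensor diagonal = √(21.1² + 13.46²) = √626.3816 ≈ 25.0276 mm.
Sensor diagonal = √(22.3² + 14.9²) = √719.3000 ≈ 26.8198 mm.
Equal diagonal AOV ⇒ f₂ = f₁ · 26.8198/25.0276 = 621 × 1.07161 ≈ 665.4679 mm.
Long-edge AOV on the new format = 2·arctan(22.3 / (2 × 665.4679)) = 2·arctan(0.01676) ≈ 1.9198°.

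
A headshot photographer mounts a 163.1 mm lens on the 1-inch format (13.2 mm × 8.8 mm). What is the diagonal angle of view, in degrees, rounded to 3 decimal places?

5.569°

Sensor diagonal = √(13.2² + 8.8²) = √251.6800 ≈ 15.8644 mm.
Angle of view α = 2·arctan(d/2f) with d = 15.8644 mm and f = 163.1 mm.
d/2f = 0.04863; arctan(0.04863) ≈ 2.7843°, so α ≈ 5.5687°.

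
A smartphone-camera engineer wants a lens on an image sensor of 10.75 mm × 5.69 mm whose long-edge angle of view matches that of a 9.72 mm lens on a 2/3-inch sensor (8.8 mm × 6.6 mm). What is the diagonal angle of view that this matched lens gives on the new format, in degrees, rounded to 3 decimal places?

54.241°

Equal long-edge AOV ⇒ f₂ = f₁ · 10.75/8.8 = 9.72 × 1.22159 ≈ 11.8739 mm.
Sensor diagonal = √(10.75² + 5.69²) = √147.9386 ≈ 12.1630 mm.
Diagonal AOV on the new format = 2·arctan(12.1630 / (2 × 11.8739)) = 2·arctan(0.51218) ≈ 54.2408°.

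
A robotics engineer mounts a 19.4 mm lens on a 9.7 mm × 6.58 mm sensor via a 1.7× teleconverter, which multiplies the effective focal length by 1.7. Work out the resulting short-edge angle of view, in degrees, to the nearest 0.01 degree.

Effective focal length f = 19.4 × 1.7 = 32.98 mm.
α = 2·arctan(6.58 / (2 × 32.98)) = 2·arctan(0.09976) ≈ 11.3937°.

11.39°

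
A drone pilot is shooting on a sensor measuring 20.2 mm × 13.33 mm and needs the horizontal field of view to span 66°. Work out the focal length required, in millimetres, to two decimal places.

From α = 2·arctan(w/2f) we get f = w / (2·tan(α/2)).
With w = 20.2 mm and α/2 = 33°, tan(α/2) ≈ 0.64941, so f ≈ 20.2 / 1.29882 ≈ 15.5526 mm.

15.55 mm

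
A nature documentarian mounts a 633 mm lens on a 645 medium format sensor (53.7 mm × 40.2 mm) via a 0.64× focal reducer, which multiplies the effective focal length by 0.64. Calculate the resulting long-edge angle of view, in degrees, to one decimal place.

7.6°

Effective focal length f = 633 × 0.64 = 405.12 mm.
α = 2·arctan(53.7 / (2 × 405.12)) = 2·arctan(0.06628) ≈ 7.5837°.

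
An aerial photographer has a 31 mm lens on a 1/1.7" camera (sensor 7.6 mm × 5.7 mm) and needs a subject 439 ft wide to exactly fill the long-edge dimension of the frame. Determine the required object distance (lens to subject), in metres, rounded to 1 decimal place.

545.8 m

W: 439 ft × 304.8 mm/ft = 133807.20 mm.
Magnification m = w/W = dᵢ/dₒ; combined with 1/f = 1/dₒ + 1/dᵢ this gives dₒ = f·(1 + W/w).
dₒ = 31 mm × (1 + 133807/7.6) = 31 × 17607.2100 ≈ 545823.509 mm = 545.824 m.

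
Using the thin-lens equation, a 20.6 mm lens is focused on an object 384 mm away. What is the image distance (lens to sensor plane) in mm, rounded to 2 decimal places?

1/dᵢ = 1/f − 1/dₒ = 1/20.6 − 1/384 = 0.0459395 mm⁻¹.
dᵢ = 1/0.0459395 ≈ 21.7677 mm.

21.77 mm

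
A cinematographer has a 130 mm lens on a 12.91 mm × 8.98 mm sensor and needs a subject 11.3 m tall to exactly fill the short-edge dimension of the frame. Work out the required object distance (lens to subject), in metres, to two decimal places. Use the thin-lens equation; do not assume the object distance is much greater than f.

163.72 m

W: 11.3 m = 11300 mm.
Magnification m = h/W = dᵢ/dₒ; combined with 1/f = 1/dₒ + 1/dᵢ this gives dₒ = f·(1 + W/h).
dₒ = 130 mm × (1 + 11300/8.98) = 130 × 1259.3519 ≈ 163715.746 mm = 163.716 m.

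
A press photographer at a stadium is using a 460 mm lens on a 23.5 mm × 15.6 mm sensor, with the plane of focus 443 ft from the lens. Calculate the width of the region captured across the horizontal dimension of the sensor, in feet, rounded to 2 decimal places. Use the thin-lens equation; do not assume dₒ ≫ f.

22.55 ft

dₒ: 443 ft × 304.8 mm/ft = 135026.40 mm.
Similar triangles through the lens centre give W/dₒ = w/dᵢ; with 1/f = 1/dₒ + 1/dᵢ this gives W = w·(dₒ − f)/f.
W = 23.5 mm × (135026 − 460) / 460 = 23.5 × 292.5356 ≈ 6874.588 mm = 6874.588/304.8 ft = 22.5544 ft.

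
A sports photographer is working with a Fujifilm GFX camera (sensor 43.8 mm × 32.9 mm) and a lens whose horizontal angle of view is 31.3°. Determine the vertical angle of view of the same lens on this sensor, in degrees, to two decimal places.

23.77°

From the horizontal AOV: f = 43.8 / (2·tan(15.65°)) = 43.8 / 0.56029 ≈ 78.1735 mm.
Vertical AOV = 2·arctan(32.9 / (2 × 78.1735)) = 2·arctan(0.21043) ≈ 23.7667°.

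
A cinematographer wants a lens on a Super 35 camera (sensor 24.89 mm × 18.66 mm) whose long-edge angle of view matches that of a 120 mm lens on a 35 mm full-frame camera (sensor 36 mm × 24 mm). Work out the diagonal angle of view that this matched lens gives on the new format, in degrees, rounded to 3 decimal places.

21.236°

Equal long-edge AOV ⇒ f₂ = f₁ · 24.89/36 = 120 × 0.69139 ≈ 82.9667 mm.
Sensor diagonal = √(24.89² + 18.66²) = √967.7077 ≈ 31.1080 mm.
Diagonal AOV on the new format = 2·arctan(31.1080 / (2 × 82.9667)) = 2·arctan(0.18747) ≈ 21.2363°.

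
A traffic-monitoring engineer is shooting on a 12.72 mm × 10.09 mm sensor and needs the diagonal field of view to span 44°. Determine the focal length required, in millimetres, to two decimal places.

20.09 mm

Sensor diagonal = √(12.72² + 10.09²) = √263.6065 ≈ 16.2360 mm.
From α = 2·arctan(d/2f) we get f = d / (2·tan(α/2)).
With d = 16.2360 mm and α/2 = 22°, tan(α/2) ≈ 0.40403, so f ≈ 16.2360 / 0.80805 ≈ 20.0927 mm.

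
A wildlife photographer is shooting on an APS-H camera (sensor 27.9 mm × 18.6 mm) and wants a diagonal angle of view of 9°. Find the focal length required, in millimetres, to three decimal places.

213.030 mm

Sensor diagonal = √(27.9² + 18.6²) = √1124.3700 ≈ 33.5316 mm.
From α = 2·arctan(d/2f) we get f = d / (2·tan(α/2)).
With d = 33.5316 mm and α/2 = 4.5°, tan(α/2) ≈ 0.07870, so f ≈ 33.5316 / 0.15740 ≈ 213.0299 mm.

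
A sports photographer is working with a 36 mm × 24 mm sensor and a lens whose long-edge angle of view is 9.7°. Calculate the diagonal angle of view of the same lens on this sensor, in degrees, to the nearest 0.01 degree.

From the long-edge AOV: f = 36 / (2·tan(4.85°)) = 36 / 0.16970 ≈ 212.1360 mm.
Sensor diagonal = √(36² + 24²) = √1872.0000 ≈ 43.2666 mm.
Diagonal AOV = 2·arctan(43.2666 / (2 × 212.1360)) = 2·arctan(0.10198) ≈ 11.6456°.

11.65°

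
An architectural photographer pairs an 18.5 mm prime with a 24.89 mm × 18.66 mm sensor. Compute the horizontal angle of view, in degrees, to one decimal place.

67.9°

Angle of view α = 2·arctan(w/2f) with w = 24.89 mm and f = 18.5 mm.
w/2f = 0.67270; arctan(0.67270) ≈ 33.9288°, so α ≈ 67.8577°.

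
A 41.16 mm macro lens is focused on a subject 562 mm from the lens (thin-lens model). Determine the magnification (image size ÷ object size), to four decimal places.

Thin lens: 1/f = 1/dₒ + 1/dᵢ → 1/dᵢ = 1/41.16 − 1/562 = 0.0225161 mm⁻¹, so dᵢ ≈ 44.4127 mm.
Magnification m = dᵢ/dₒ = 44.4127/562 ≈ 0.07903.

0.0790×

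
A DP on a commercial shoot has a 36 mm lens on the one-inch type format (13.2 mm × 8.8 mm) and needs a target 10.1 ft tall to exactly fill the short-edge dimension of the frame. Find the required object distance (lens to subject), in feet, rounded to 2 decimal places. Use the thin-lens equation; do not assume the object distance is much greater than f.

W: 10.1 ft × 304.8 mm/ft = 3078.48 mm.
Magnification m = h/W = dᵢ/dₒ; combined with 1/f = 1/dₒ + 1/dᵢ this gives dₒ = f·(1 + W/h).
dₒ = 36 mm × (1 + 3078.48/8.8) = 36 × 350.8273 ≈ 12629.781 mm = 12629.781/304.8 ft = 41.4363 ft.

41.44 ft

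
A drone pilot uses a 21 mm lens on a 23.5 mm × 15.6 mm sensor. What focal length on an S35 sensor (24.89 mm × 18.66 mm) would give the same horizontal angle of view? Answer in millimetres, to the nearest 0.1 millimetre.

Equal angle of view means equal width/f ratio, so f₂ = f₁ · (width₂/width₁) = 21 × 24.89/23.5.
f₂ = 21 × 1.05915 ≈ 22.242 mm.

22.2 mm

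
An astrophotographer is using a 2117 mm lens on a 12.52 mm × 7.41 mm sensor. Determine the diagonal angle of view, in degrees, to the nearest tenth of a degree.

Sensor diagonal = √(12.52² + 7.41²) = √211.6585 ≈ 14.5485 mm.
Angle of view α = 2·arctan(d/2f) with d = 14.5485 mm and f = 2117 mm.
d/2f = 0.00344; arctan(0.00344) ≈ 0.1969°, so α ≈ 0.3937°.

0.4°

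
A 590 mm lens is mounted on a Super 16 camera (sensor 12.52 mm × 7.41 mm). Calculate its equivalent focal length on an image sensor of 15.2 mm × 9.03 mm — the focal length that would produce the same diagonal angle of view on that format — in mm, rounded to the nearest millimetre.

717 mm

Sensor diagonal = √(12.52² + 7.41²) = √211.6585 ≈ 14.5485 mm.
Sensor diagonal = √(15.2² + 9.03²) = √312.5809 ≈ 17.6800 mm.
Equal angle of view means equal diagonal/f ratio, so f₂ = f₁ · (diagonal₂/diagonal₁) = 590 × 17.6800/14.5485.
f₂ = 590 × 1.21524 ≈ 716.994 mm.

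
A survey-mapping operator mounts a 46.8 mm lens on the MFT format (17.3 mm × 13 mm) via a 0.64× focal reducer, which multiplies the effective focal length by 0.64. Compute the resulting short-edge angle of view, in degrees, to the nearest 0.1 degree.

24.5°

Effective focal length f = 46.8 × 0.64 = 29.952 mm.
α = 2·arctan(13 / (2 × 29.952)) = 2·arctan(0.21701) ≈ 24.4882°.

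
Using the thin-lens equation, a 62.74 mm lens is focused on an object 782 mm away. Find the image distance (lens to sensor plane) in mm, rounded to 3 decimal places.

68.213 mm

1/dᵢ = 1/f − 1/dₒ = 1/62.74 − 1/782 = 0.0146600 mm⁻¹.
dᵢ = 1/0.0146600 ≈ 68.2127 mm.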